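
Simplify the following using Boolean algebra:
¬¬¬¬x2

¬¬¬¬x2
= ¬¬x2   (double negation)
= x2   (double negation)

x2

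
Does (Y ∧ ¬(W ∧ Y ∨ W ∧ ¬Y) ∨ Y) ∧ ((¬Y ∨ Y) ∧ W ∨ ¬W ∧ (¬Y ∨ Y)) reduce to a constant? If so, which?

(Y ∧ ¬(W ∧ Y ∨ W ∧ ¬Y) ∨ Y) ∧ ((¬Y ∨ Y) ∧ W ∨ ¬W ∧ (¬Y ∨ Y))
= (Y ∧ ¬W ∨ Y) ∧ ((¬Y ∨ Y) ∧ W ∨ ¬W ∧ (¬Y ∨ Y))   [distribution]
= (Y ∧ ¬W ∨ Y) ∧ (¬Y ∨ Y)   [distribution]
= Y ∧ (¬Y ∨ Y)   [absorption]
= Y   [complement / identity]
This depends on Y, so it is not a constant.

no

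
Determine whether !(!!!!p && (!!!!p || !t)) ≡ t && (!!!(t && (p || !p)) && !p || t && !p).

No

E1: !(!!!!p && (!!!!p || !t))
    = !!!!!p
    = !!!p
    = !p
E2: t && (!!!(t && (p || !p)) && !p || t && !p)
    = t && (!!!t && !p || t && !p)
    = t && (!t && !p || t && !p)
    = t && !p
These differ: at p=0, t=0, E1 = 1 but E2 = 0.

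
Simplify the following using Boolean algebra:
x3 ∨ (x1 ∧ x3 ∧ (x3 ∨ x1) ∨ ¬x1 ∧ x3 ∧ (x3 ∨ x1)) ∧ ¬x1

x3 ∨ (x1 ∧ x3 ∧ (x3 ∨ x1) ∨ ¬x1 ∧ x3 ∧ (x3 ∨ x1)) ∧ ¬x1
= x3 ∨ x3 ∧ (x3 ∨ x1) ∧ ¬x1   [distribution]
= x3 ∨ x3 ∧ ¬x1   [absorption]
= x3   [absorption]

x3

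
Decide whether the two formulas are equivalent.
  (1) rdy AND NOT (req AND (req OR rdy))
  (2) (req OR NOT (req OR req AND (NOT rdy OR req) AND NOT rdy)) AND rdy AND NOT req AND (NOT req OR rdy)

E1: rdy AND NOT (req AND (req OR rdy))
    = rdy AND NOT req
E2: (req OR NOT (req OR req AND (NOT rdy OR req) AND NOT rdy)) AND rdy AND NOT req AND (NOT req OR rdy)
    = (req OR NOT (req OR req AND NOT rdy)) AND rdy AND NOT req AND (NOT req OR rdy)
    = (req OR NOT req) AND rdy AND NOT req AND (NOT req OR rdy)
    = (req OR NOT req) AND rdy AND NOT req
    = rdy AND NOT req
Both reduce to rdy AND NOT req, so they are equivalent.

Yes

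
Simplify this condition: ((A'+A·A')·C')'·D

(A+C)·D

((A'+A·A')·C')'·D
= (A'·C')'·D
= (A+C)·D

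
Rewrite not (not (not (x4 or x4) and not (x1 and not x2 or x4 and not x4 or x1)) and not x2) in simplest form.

not (not (not (x4 or x4) and not (x1 and not x2 or x4 and not x4 or x1)) and not x2)
= not (not (not (x4 or x4) and not (x1 and not x2 or x1)) and not x2)   (complement / identity)
= not (not (not (x4 or x4) and not x1) and not x2)   (absorption)
= not (x4 or x4) and not x1 or x2   (De Morgan)
= not x4 and not x1 or x2   (idempotence)

not x4 and not x1 or x2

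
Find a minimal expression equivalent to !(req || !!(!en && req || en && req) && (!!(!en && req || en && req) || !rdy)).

!req

!(req || !!(!en && req || en && req) && (!!(!en && req || en && req) || !rdy))
= !(req || !!(!en && req || en && req))   (absorption)
= !(req || !!req)   (distribution)
= !(req || req)   (double negation)
= !req   (idempotence)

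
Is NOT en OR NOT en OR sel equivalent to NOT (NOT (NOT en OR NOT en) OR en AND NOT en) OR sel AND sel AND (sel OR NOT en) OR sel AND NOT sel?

Yes

E1: NOT en OR NOT en OR sel
    = NOT en OR sel   — idempotence
E2: NOT (NOT (NOT en OR NOT en) OR en AND NOT en) OR sel AND sel AND (sel OR NOT en) OR sel AND NOT sel
    = NOT (en AND en OR en AND NOT en) OR sel AND sel AND (sel OR NOT en) OR sel AND NOT sel   — De Morgan
    = NOT en OR sel AND sel AND (sel OR NOT en) OR sel AND NOT sel   — distribution
    = NOT en OR sel AND sel OR sel AND NOT sel   — absorption
    = NOT en OR sel   — distribution
Both reduce to NOT en OR sel, so they are equivalent.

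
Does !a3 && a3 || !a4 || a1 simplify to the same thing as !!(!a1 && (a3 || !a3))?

E1: !a3 && a3 || !a4 || a1
    = !a4 || a1   (complement / identity)
E2: !!(!a1 && (a3 || !a3))
    = !!!a1   (complement / identity)
    = !a1   (double negation)
These differ: at a1=1, a3=0, a4=0, E1 = 1 but E2 = 0.

No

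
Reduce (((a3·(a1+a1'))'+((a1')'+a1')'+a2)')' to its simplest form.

(((a3·(a1+a1'))'+((a1')'+a1')'+a2)')'
= ((a3'+((a1')'+a1')'+a2)')'   [complement / identity]
= a3'+((a1')'+a1')'+a2   [double negation]
= a3'+a1'·a1+a2   [De Morgan]
= a3'+a2   [complement / identity]

a3'+a2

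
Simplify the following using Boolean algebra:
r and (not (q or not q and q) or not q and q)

r and not q

r and (not (q or not q and q) or not q and q)
= r and not (q or not q and q)
= r and not q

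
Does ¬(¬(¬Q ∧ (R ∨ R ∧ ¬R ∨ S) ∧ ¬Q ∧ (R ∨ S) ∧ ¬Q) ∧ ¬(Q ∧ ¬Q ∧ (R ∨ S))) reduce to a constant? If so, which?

no

¬(¬(¬Q ∧ (R ∨ R ∧ ¬R ∨ S) ∧ ¬Q ∧ (R ∨ S) ∧ ¬Q) ∧ ¬(Q ∧ ¬Q ∧ (R ∨ S)))
= ¬(¬(¬Q ∧ (R ∨ S) ∧ ¬Q ∧ (R ∨ S) ∧ ¬Q) ∧ ¬(Q ∧ ¬Q ∧ (R ∨ S)))   — complement / identity
= ¬Q ∧ (R ∨ S) ∧ ¬Q ∧ (R ∨ S) ∧ ¬Q ∨ Q ∧ ¬Q ∧ (R ∨ S)   — De Morgan
= ¬Q ∧ (R ∨ S) ∧ ¬Q ∨ Q ∧ ¬Q ∧ (R ∨ S)   — idempotence
= ¬Q ∧ (R ∨ S)   — distribution
This depends on Q, R, S, so it is not a constant.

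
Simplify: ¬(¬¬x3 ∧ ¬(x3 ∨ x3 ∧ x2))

True

¬(¬¬x3 ∧ ¬(x3 ∨ x3 ∧ x2))
= ¬(¬¬x3 ∧ ¬x3)   — absorption
= ¬x3 ∨ x3   — De Morgan
= True   — complement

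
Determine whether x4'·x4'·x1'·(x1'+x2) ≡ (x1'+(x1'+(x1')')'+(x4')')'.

E1: x4'·x4'·x1'·(x1'+x2)
    = x4'·x4'·x1'   — absorption
    = x4'·x1'   — idempotence
E2: (x1'+(x1'+(x1')')'+(x4')')'
    = (x1'+x1·x1'+(x4')')'   — De Morgan
    = (x1'+(x4')')'   — complement / identity
    = x1·x4'   — De Morgan
These differ: at x1=0, x2=1, x4=0, E1 = 1 but E2 = 0.

No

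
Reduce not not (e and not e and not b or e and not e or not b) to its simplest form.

not not (e and not e and not b or e and not e or not b)
= not not (e and not e or not b)   — absorption
= not not not b   — complement / identity
= not b   — double negation

not b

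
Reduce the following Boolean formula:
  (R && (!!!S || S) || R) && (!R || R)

R

(R && (!!!S || S) || R) && (!R || R)
= (R && (!S || S) || R) && (!R || R)   — double negation
= (R || R) && (!R || R)   — complement / identity
= R || R   — complement / identity
= R   — idempotence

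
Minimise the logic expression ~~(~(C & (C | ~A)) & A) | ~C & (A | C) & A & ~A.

~C & A

~~(~(C & (C | ~A)) & A) | ~C & (A | C) & A & ~A
= ~~(~(C & (C | ~A)) & A) | ~C & A & ~A
= ~(C & (C | ~A)) & A | ~C & A & ~A
= ~C & A | ~C & A & ~A
= ~C & A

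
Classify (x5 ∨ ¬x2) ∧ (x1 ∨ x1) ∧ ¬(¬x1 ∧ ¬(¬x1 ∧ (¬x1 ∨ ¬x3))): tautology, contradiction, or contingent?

(x5 ∨ ¬x2) ∧ (x1 ∨ x1) ∧ ¬(¬x1 ∧ ¬(¬x1 ∧ (¬x1 ∨ ¬x3)))
= (x5 ∨ ¬x2) ∧ (x1 ∨ x1) ∧ ¬(¬x1 ∧ ¬¬x1)   — absorption
= (x5 ∨ ¬x2) ∧ (x1 ∨ x1) ∧ (x1 ∨ ¬x1)   — De Morgan
= (x5 ∨ ¬x2) ∧ (x1 ∨ x1)   — complement / identity
= (x5 ∨ ¬x2) ∧ x1   — idempotence
This depends on x1, x2, x5, so it is not a constant.

contingent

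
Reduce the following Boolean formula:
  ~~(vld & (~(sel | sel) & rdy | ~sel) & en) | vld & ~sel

~~(vld & (~(sel | sel) & rdy | ~sel) & en) | vld & ~sel
= ~~(vld & (~sel & rdy | ~sel) & en) | vld & ~sel   (idempotence)
= ~~(vld & ~sel & en) | vld & ~sel   (absorption)
= vld & ~sel & en | vld & ~sel   (double negation)
= vld & ~sel   (absorption)

vld & ~sel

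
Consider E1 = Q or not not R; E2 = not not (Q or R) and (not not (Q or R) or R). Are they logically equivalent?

E1: Q or not not R
    = Q or R   (double negation)
E2: not not (Q or R) and (not not (Q or R) or R)
    = not not (Q or R)   (absorption)
    = Q or R   (double negation)
Both reduce to Q or R, so they are equivalent.

Yes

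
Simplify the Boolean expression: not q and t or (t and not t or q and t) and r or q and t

not q and t or (t and not t or q and t) and r or q and t
= not q and t or q and t and r or q and t
= not q and t or q and t
= t

t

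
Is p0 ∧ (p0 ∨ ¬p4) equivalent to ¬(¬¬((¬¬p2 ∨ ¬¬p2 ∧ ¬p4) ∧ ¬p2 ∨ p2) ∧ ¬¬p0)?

No

E1: p0 ∧ (p0 ∨ ¬p4)
    = p0   (absorption)
E2: ¬(¬¬((¬¬p2 ∨ ¬¬p2 ∧ ¬p4) ∧ ¬p2 ∨ p2) ∧ ¬¬p0)
    = ¬((¬¬p2 ∨ ¬¬p2 ∧ ¬p4) ∧ ¬p2 ∨ p2) ∨ ¬p0   (De Morgan)
    = ¬(¬¬p2 ∧ ¬p2 ∨ p2) ∨ ¬p0   (absorption)
    = ¬(p2 ∧ ¬p2 ∨ p2) ∨ ¬p0   (double negation)
    = ¬p2 ∨ ¬p0   (complement / identity)
These differ: at p0=0, p2=1, p4=1, E1 = 0 but E2 = 1.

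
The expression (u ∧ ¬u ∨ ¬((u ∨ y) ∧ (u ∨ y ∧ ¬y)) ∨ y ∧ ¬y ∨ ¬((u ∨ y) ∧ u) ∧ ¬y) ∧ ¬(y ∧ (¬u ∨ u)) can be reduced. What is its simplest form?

(u ∧ ¬u ∨ ¬((u ∨ y) ∧ (u ∨ y ∧ ¬y)) ∨ y ∧ ¬y ∨ ¬((u ∨ y) ∧ u) ∧ ¬y) ∧ ¬(y ∧ (¬u ∨ u))
= (u ∧ ¬u ∨ ¬((u ∨ y) ∧ u) ∨ y ∧ ¬y ∨ ¬((u ∨ y) ∧ u) ∧ ¬y) ∧ ¬(y ∧ (¬u ∨ u))   [complement / identity]
= (u ∧ ¬u ∨ ¬((u ∨ y) ∧ u) ∨ ¬((u ∨ y) ∧ u) ∧ ¬y) ∧ ¬(y ∧ (¬u ∨ u))   [complement / identity]
= (u ∧ ¬u ∨ ¬((u ∨ y) ∧ u) ∨ ¬((u ∨ y) ∧ u) ∧ ¬y) ∧ ¬y   [complement / identity]
= (¬((u ∨ y) ∧ u) ∨ ¬((u ∨ y) ∧ u) ∧ ¬y) ∧ ¬y   [complement / identity]
= ¬((u ∨ y) ∧ u) ∧ ¬y   [absorption]
= ¬u ∧ ¬y   [absorption]

¬u ∧ ¬y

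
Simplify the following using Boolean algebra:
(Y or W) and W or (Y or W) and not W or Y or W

(Y or W) and W or (Y or W) and not W or Y or W
= Y or W or Y or W
= Y or W

Y or W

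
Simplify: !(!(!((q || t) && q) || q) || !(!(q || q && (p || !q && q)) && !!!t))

!(!(!((q || t) && q) || q) || !(!(q || q && (p || !q && q)) && !!!t))
= !(!(!((q || t) && q) || q) || !(!(q || q && (p || !q && q)) && !t))   (double negation)
= !(!(!((q || t) && q) || q) || !(!(q || q && p) && !t))   (complement / identity)
= !(!(!q || q) || !(!(q || q && p) && !t))   (absorption)
= !(!(!q || q) || !(!q && !t))   (absorption)
= (!q || q) && !q && !t   (De Morgan)
= !q && !t   (complement / identity)

!q && !t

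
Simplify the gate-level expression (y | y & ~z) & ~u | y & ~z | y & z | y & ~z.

y

(y | y & ~z) & ~u | y & ~z | y & z | y & ~z
= (y | y & ~z) & ~u | y | y & ~z   [distribution]
= y | y & ~z   [absorption]
= y   [absorption]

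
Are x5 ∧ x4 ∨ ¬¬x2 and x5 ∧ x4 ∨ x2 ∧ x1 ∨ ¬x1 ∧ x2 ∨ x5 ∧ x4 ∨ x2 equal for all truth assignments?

Yes

E1: x5 ∧ x4 ∨ ¬¬x2
    = x5 ∧ x4 ∨ x2   — double negation
E2: x5 ∧ x4 ∨ x2 ∧ x1 ∨ ¬x1 ∧ x2 ∨ x5 ∧ x4 ∨ x2
    = x5 ∧ x4 ∨ x2 ∨ x5 ∧ x4 ∨ x2   — distribution
    = x5 ∧ x4 ∨ x2   — idempotence
Both reduce to x5 ∧ x4 ∨ x2, so they are equivalent.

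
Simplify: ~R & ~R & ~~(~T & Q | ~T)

~R & ~R & ~~(~T & Q | ~T)
= ~R & ~R & (~T & Q | ~T)   (double negation)
= ~R & ~R & ~T   (absorption)
= ~R & ~T   (idempotence)

~R & ~T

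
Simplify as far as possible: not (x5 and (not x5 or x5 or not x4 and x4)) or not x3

not x5 or not x3

not (x5 and (not x5 or x5 or not x4 and x4)) or not x3
= not (x5 and (not x5 or x5)) or not x3   [complement / identity]
= not x5 or not x3   [complement / identity]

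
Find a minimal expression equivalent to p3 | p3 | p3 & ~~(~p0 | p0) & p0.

p3 | p3 | p3 & ~~(~p0 | p0) & p0
= p3 | p3 | p3 & (~p0 | p0) & p0
= p3 | p3 | p3 & p0
= p3 | p3 & p0
= p3

p3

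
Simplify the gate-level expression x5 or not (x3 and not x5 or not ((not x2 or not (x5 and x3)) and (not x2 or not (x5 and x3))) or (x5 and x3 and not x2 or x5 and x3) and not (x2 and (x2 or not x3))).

x5 or not (x3 and not x5 or not ((not x2 or not (x5 and x3)) and (not x2 or not (x5 and x3))) or (x5 and x3 and not x2 or x5 and x3) and not (x2 and (x2 or not x3)))
= x5 or not (x3 and not x5 or not ((not x2 or not (x5 and x3)) and (not x2 or not (x5 and x3))) or x5 and x3 and not (x2 and (x2 or not x3)))   — absorption
= x5 or not (x3 and not x5 or not ((not x2 or not (x5 and x3)) and (not x2 or not (x5 and x3))) or x5 and x3 and not x2)   — absorption
= x5 or not (x3 and not x5 or not (not x2 or not (x5 and x3)) or x5 and x3 and not x2)   — idempotence
= x5 or not (x3 and not x5 or x2 and x5 and x3 or x5 and x3 and not x2)   — De Morgan
= x5 or not (x3 and not x5 or x5 and x3)   — distribution
= x5 or not x3   — distribution

x5 or not x3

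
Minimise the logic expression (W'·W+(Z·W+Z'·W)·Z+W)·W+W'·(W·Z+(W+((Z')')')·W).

W

(W'·W+(Z·W+Z'·W)·Z+W)·W+W'·(W·Z+(W+((Z')')')·W)
= ((Z·W+Z'·W)·Z+W)·W+W'·(W·Z+(W+((Z')')')·W)
= (W·Z+W)·W+W'·(W·Z+(W+((Z')')')·W)
= (W·Z+W)·W+W'·(W·Z+(W+Z')·W)
= (W·Z+W)·W+W'·(W·Z+W)
= W·Z+W
= W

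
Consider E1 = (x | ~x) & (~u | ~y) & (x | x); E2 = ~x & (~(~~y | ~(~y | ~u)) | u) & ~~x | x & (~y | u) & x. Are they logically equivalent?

E1: (x | ~x) & (~u | ~y) & (x | x)
    = (~u | ~y) & (x | x)   (complement / identity)
    = (~u | ~y) & x   (idempotence)
E2: ~x & (~(~~y | ~(~y | ~u)) | u) & ~~x | x & (~y | u) & x
    = ~x & (~y & (~y | ~u) | u) & ~~x | x & (~y | u) & x   (De Morgan)
    = ~x & (~y & (~y | ~u) | u) & x | x & (~y | u) & x   (double negation)
    = ~x & (~y | u) & x | x & (~y | u) & x   (absorption)
    = (~y | u) & x   (distribution)
These differ: at u=0, x=1, y=1, E1 = 1 but E2 = 0.

No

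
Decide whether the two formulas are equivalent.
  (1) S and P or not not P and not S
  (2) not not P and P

Yes

E1: S and P or not not P and not S
    = S and P or P and not S
    = P
E2: not not P and P
    = P and P
    = P
Both reduce to P, so they are equivalent.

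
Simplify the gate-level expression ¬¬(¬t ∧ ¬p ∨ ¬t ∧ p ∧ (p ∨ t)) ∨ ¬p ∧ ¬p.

¬t ∨ ¬p

¬¬(¬t ∧ ¬p ∨ ¬t ∧ p ∧ (p ∨ t)) ∨ ¬p ∧ ¬p
= ¬¬(¬t ∧ ¬p ∨ ¬t ∧ p) ∨ ¬p ∧ ¬p
= ¬¬¬t ∨ ¬p ∧ ¬p
= ¬¬¬t ∨ ¬p
= ¬t ∨ ¬p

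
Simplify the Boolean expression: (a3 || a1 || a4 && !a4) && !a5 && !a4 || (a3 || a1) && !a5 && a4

(a3 || a1) && !a5

(a3 || a1 || a4 && !a4) && !a5 && !a4 || (a3 || a1) && !a5 && a4
= (a3 || a1) && !a5 && !a4 || (a3 || a1) && !a5 && a4   — complement / identity
= (a3 || a1) && !a5   — distribution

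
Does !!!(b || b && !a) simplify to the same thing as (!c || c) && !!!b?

Yes

E1: !!!(b || b && !a)
    = !(b || b && !a)
    = !b
E2: (!c || c) && !!!b
    = !!!b
    = !b
Both reduce to !b, so they are equivalent.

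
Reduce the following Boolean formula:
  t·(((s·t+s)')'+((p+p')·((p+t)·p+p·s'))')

t·(((s·t+s)')'+((p+p')·((p+t)·p+p·s'))')
= t·(((s·t+s)')'+((p+p')·(p+p·s'))')   (absorption)
= t·(((s·t+s)')'+(p+p·s')')   (complement / identity)
= t·(((s·t+s)')'+p')   (absorption)
= t·((s')'+p')   (absorption)
= t·(s+p')   (double negation)

t·(s+p')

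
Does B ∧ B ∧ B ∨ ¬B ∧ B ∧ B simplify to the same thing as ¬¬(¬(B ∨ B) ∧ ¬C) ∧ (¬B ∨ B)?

E1: B ∧ B ∧ B ∨ ¬B ∧ B ∧ B
    = B ∧ B   — distribution
    = B   — idempotence
E2: ¬¬(¬(B ∨ B) ∧ ¬C) ∧ (¬B ∨ B)
    = ¬¬(¬(B ∨ B) ∧ ¬C)   — complement / identity
    = ¬¬(¬B ∧ ¬C)   — idempotence
    = ¬B ∧ ¬C   — double negation
These differ: at B=1, C=0, E1 = 1 but E2 = 0.

No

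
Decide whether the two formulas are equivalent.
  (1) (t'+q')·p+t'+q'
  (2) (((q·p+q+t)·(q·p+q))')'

No

E1: (t'+q')·p+t'+q'
    = t'+q'   (absorption)
E2: (((q·p+q+t)·(q·p+q))')'
    = (q·p+q+t)·(q·p+q)   (double negation)
    = q·p+q   (absorption)
    = q   (absorption)
These differ: at p=0, q=0, t=0, E1 = 1 but E2 = 0.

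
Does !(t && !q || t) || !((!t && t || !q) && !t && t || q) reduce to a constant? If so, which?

no

!(t && !q || t) || !((!t && t || !q) && !t && t || q)
= !t || !((!t && t || !q) && !t && t || q)   — absorption
= !t || !(!t && t || q)   — absorption
= !t || !q   — complement / identity
This depends on q, t, so it is not a constant.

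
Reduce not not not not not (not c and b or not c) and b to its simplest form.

not not not not not (not c and b or not c) and b
= not not not (not c and b or not c) and b   (double negation)
= not not not not c and b   (absorption)
= not not c and b   (double negation)
= c and b   (double negation)

c and b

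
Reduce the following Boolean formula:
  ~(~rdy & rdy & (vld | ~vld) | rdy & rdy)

~rdy

~(~rdy & rdy & (vld | ~vld) | rdy & rdy)
= ~(~rdy & rdy | rdy & rdy)
= ~rdy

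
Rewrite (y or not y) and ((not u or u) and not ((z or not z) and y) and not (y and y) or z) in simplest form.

not y or z

(y or not y) and ((not u or u) and not ((z or not z) and y) and not (y and y) or z)
= (not u or u) and not ((z or not z) and y) and not (y and y) or z   (complement / identity)
= not ((z or not z) and y) and not (y and y) or z   (complement / identity)
= not ((z or not z) and y) and not y or z   (idempotence)
= not y and not y or z   (complement / identity)
= not y or z   (idempotence)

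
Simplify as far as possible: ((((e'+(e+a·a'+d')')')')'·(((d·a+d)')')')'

e'+d

((((e'+(e+a·a'+d')')')')'·(((d·a+d)')')')'
= ((((e'+(e+a·a'+d')')')')'·((d')')')'
= ((((e'+(e+d')')')')'·((d')')')'
= (((e·(e+d'))')'·((d')')')'
= ((e')'·((d')')')'
= ((e')'·d')'
= e'+d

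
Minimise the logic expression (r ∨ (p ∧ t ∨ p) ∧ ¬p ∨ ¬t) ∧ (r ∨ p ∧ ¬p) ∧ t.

r ∧ t

(r ∨ (p ∧ t ∨ p) ∧ ¬p ∨ ¬t) ∧ (r ∨ p ∧ ¬p) ∧ t
= (r ∨ p ∧ ¬p ∨ ¬t) ∧ (r ∨ p ∧ ¬p) ∧ t   [absorption]
= (r ∨ p ∧ ¬p) ∧ t   [absorption]
= r ∧ t   [complement / identity]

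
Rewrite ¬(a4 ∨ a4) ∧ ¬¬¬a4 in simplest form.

¬(a4 ∨ a4) ∧ ¬¬¬a4
= ¬a4 ∧ ¬¬¬a4
= ¬a4 ∧ ¬a4
= ¬a4

¬a4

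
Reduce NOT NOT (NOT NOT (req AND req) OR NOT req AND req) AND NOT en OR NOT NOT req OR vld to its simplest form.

NOT NOT (NOT NOT (req AND req) OR NOT req AND req) AND NOT en OR NOT NOT req OR vld
= NOT NOT (req AND req OR NOT req AND req) AND NOT en OR NOT NOT req OR vld   — double negation
= NOT NOT req AND NOT en OR NOT NOT req OR vld   — distribution
= NOT NOT req OR vld   — absorption
= req OR vld   — double negation

req OR vld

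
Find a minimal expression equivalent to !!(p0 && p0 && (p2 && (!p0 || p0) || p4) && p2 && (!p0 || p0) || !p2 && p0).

!!(p0 && p0 && (p2 && (!p0 || p0) || p4) && p2 && (!p0 || p0) || !p2 && p0)
= !!(p0 && p0 && p2 && (!p0 || p0) || !p2 && p0)   [absorption]
= !!(p0 && p2 && (!p0 || p0) || !p2 && p0)   [idempotence]
= !!(p0 && p2 || !p2 && p0)   [complement / identity]
= !!p0   [distribution]
= p0   [double negation]

p0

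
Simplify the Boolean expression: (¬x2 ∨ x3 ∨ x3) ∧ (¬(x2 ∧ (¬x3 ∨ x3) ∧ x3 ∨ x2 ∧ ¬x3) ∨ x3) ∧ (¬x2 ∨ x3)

¬x2 ∨ x3

(¬x2 ∨ x3 ∨ x3) ∧ (¬(x2 ∧ (¬x3 ∨ x3) ∧ x3 ∨ x2 ∧ ¬x3) ∨ x3) ∧ (¬x2 ∨ x3)
= (¬x2 ∨ x3 ∨ x3) ∧ (¬(x2 ∧ x3 ∨ x2 ∧ ¬x3) ∨ x3) ∧ (¬x2 ∨ x3)   (complement / identity)
= (¬x2 ∨ x3 ∨ x3) ∧ (¬x2 ∨ x3) ∧ (¬x2 ∨ x3)   (distribution)
= (¬x2 ∨ x3) ∧ (¬x2 ∨ x3) ∧ (¬x2 ∨ x3)   (idempotence)
= (¬x2 ∨ x3) ∧ (¬x2 ∨ x3)   (idempotence)
= ¬x2 ∨ x3   (idempotence)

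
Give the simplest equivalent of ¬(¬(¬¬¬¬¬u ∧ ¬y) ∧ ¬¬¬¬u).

¬u

¬(¬(¬¬¬¬¬u ∧ ¬y) ∧ ¬¬¬¬u)
= ¬((¬¬¬¬u ∨ y) ∧ ¬¬¬¬u)   [De Morgan]
= ¬¬¬¬¬u   [absorption]
= ¬¬¬u   [double negation]
= ¬u   [double negation]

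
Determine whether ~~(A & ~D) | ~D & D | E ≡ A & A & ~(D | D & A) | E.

Yes

E1: ~~(A & ~D) | ~D & D | E
    = ~~(A & ~D) | E   — complement / identity
    = A & ~D | E   — double negation
E2: A & A & ~(D | D & A) | E
    = A & A & ~D | E   — absorption
    = A & ~D | E   — idempotence
Both reduce to A & ~D | E, so they are equivalent.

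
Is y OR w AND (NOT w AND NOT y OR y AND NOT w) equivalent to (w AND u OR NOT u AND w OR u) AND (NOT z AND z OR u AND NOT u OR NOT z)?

E1: y OR w AND (NOT w AND NOT y OR y AND NOT w)
    = y OR w AND NOT w   — distribution
    = y   — complement / identity
E2: (w AND u OR NOT u AND w OR u) AND (NOT z AND z OR u AND NOT u OR NOT z)
    = (w AND u OR NOT u AND w OR u) AND (u AND NOT u OR NOT z)   — complement / identity
    = (w OR u) AND (u AND NOT u OR NOT z)   — distribution
    = (w OR u) AND NOT z   — complement / identity
These differ: at u=1, w=0, y=1, z=1, E1 = 1 but E2 = 0.

No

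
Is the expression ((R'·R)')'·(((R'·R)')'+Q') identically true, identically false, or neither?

((R'·R)')'·(((R'·R)')'+Q')
= ((R'·R)')'   (absorption)
= R'·R   (double negation)
= 0   (complement)

identically false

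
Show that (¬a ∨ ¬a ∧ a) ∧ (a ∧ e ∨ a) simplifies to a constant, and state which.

False

(¬a ∨ ¬a ∧ a) ∧ (a ∧ e ∨ a)
= ¬a ∧ (a ∧ e ∨ a)   [complement / identity]
= ¬a ∧ a   [absorption]
= False   [complement]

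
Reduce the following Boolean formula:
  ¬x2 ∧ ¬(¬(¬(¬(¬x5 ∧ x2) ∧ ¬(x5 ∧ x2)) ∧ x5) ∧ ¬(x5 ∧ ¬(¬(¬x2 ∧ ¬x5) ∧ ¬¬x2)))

¬x2 ∧ x5

¬x2 ∧ ¬(¬(¬(¬(¬x5 ∧ x2) ∧ ¬(x5 ∧ x2)) ∧ x5) ∧ ¬(x5 ∧ ¬(¬(¬x2 ∧ ¬x5) ∧ ¬¬x2)))
= ¬x2 ∧ (¬(¬(¬x5 ∧ x2) ∧ ¬(x5 ∧ x2)) ∧ x5 ∨ x5 ∧ ¬(¬(¬x2 ∧ ¬x5) ∧ ¬¬x2))   [De Morgan]
= ¬x2 ∧ (¬(¬(¬x5 ∧ x2) ∧ ¬(x5 ∧ x2)) ∧ x5 ∨ x5 ∧ (¬x2 ∧ ¬x5 ∨ ¬x2))   [De Morgan]
= ¬x2 ∧ (¬(¬(¬x5 ∧ x2) ∧ ¬(x5 ∧ x2)) ∧ x5 ∨ x5 ∧ ¬x2)   [absorption]
= ¬x2 ∧ ((¬x5 ∧ x2 ∨ x5 ∧ x2) ∧ x5 ∨ x5 ∧ ¬x2)   [De Morgan]
= ¬x2 ∧ (x2 ∧ x5 ∨ x5 ∧ ¬x2)   [distribution]
= ¬x2 ∧ x5   [distribution]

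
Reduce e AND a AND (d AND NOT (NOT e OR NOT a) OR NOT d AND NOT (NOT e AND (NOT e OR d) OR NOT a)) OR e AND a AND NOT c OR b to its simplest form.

e AND a OR b

e AND a AND (d AND NOT (NOT e OR NOT a) OR NOT d AND NOT (NOT e AND (NOT e OR d) OR NOT a)) OR e AND a AND NOT c OR b
= e AND a AND (d AND NOT (NOT e OR NOT a) OR NOT d AND NOT (NOT e OR NOT a)) OR e AND a AND NOT c OR b
= e AND a AND NOT (NOT e OR NOT a) OR e AND a AND NOT c OR b
= e AND a AND e AND a OR e AND a AND NOT c OR b
= (e AND a OR NOT c) AND e AND a OR b
= e AND a OR b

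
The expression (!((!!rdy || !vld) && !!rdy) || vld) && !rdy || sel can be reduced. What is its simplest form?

(!((!!rdy || !vld) && !!rdy) || vld) && !rdy || sel
= (!!!rdy || vld) && !rdy || sel
= (!rdy || vld) && !rdy || sel
= !rdy || sel

!rdy || sel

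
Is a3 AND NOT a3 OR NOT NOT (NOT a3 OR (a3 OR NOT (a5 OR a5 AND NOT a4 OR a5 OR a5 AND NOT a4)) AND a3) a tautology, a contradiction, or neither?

tautology

a3 AND NOT a3 OR NOT NOT (NOT a3 OR (a3 OR NOT (a5 OR a5 AND NOT a4 OR a5 OR a5 AND NOT a4)) AND a3)
= a3 AND NOT a3 OR NOT NOT (NOT a3 OR (a3 OR NOT (a5 OR a5 AND NOT a4)) AND a3)
= NOT NOT (NOT a3 OR (a3 OR NOT (a5 OR a5 AND NOT a4)) AND a3)
= NOT NOT (NOT a3 OR (a3 OR NOT a5) AND a3)
= NOT NOT (NOT a3 OR a3)
= NOT a3 OR a3
= TRUE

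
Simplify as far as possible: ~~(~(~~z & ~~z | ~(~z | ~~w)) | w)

~z | w

~~(~(~~z & ~~z | ~(~z | ~~w)) | w)
= ~~(~(~~z | ~(~z | ~~w)) | w)
= ~~(~(~~z | ~(~z | w)) | w)
= ~~(~z & (~z | w) | w)
= ~~(~z | w)
= ~z | w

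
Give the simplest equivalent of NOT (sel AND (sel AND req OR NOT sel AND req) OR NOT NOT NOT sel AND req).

NOT (sel AND (sel AND req OR NOT sel AND req) OR NOT NOT NOT sel AND req)
= NOT (sel AND req OR NOT NOT NOT sel AND req)   — distribution
= NOT (sel AND req OR NOT sel AND req)   — double negation
= NOT req   — distribution

NOT req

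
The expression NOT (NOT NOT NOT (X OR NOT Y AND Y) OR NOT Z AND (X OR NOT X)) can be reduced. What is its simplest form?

X AND Z

NOT (NOT NOT NOT (X OR NOT Y AND Y) OR NOT Z AND (X OR NOT X))
= NOT (NOT NOT NOT (X OR NOT Y AND Y) OR NOT Z)   — complement / identity
= NOT (NOT (X OR NOT Y AND Y) OR NOT Z)   — double negation
= NOT (NOT X OR NOT Z)   — complement / identity
= X AND Z   — De Morgan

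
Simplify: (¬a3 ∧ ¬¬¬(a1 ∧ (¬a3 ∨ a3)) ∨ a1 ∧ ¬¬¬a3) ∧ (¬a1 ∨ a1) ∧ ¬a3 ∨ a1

(¬a3 ∧ ¬¬¬(a1 ∧ (¬a3 ∨ a3)) ∨ a1 ∧ ¬¬¬a3) ∧ (¬a1 ∨ a1) ∧ ¬a3 ∨ a1
= (¬a3 ∧ ¬¬¬(a1 ∧ (¬a3 ∨ a3)) ∨ a1 ∧ ¬a3) ∧ (¬a1 ∨ a1) ∧ ¬a3 ∨ a1
= (¬a3 ∧ ¬¬¬(a1 ∧ (¬a3 ∨ a3)) ∨ a1 ∧ ¬a3) ∧ ¬a3 ∨ a1
= (¬a3 ∧ ¬(a1 ∧ (¬a3 ∨ a3)) ∨ a1 ∧ ¬a3) ∧ ¬a3 ∨ a1
= (¬a3 ∧ ¬a1 ∨ a1 ∧ ¬a3) ∧ ¬a3 ∨ a1
= ¬a3 ∧ ¬a3 ∨ a1
= ¬a3 ∨ a1

¬a3 ∨ a1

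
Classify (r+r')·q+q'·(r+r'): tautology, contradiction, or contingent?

(r+r')·q+q'·(r+r')
= r+r'
= 1

tautology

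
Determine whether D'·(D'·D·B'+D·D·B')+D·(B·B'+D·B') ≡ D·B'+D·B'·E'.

E1: D'·(D'·D·B'+D·D·B')+D·(B·B'+D·B')
    = D'·D·B'+D·(B·B'+D·B')   [distribution]
    = D'·D·B'+D·D·B'   [complement / identity]
    = D·B'   [distribution]
E2: D·B'+D·B'·E'
    = D·B'   [absorption]
Both reduce to D·B', so they are equivalent.

Yes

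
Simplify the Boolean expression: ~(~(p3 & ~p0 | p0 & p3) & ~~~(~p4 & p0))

p3 | ~p4 & p0

~(~(p3 & ~p0 | p0 & p3) & ~~~(~p4 & p0))
= ~(~p3 & ~~~(~p4 & p0))   — distribution
= p3 | ~~(~p4 & p0)   — De Morgan
= p3 | ~p4 & p0   — double negation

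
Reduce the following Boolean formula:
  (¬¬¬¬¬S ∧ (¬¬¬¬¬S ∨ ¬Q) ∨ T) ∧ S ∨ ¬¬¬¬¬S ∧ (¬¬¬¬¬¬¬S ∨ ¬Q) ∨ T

¬S ∨ T

(¬¬¬¬¬S ∧ (¬¬¬¬¬S ∨ ¬Q) ∨ T) ∧ S ∨ ¬¬¬¬¬S ∧ (¬¬¬¬¬¬¬S ∨ ¬Q) ∨ T
= (¬¬¬¬¬S ∧ (¬¬¬¬¬S ∨ ¬Q) ∨ T) ∧ S ∨ ¬¬¬¬¬S ∧ (¬¬¬¬¬S ∨ ¬Q) ∨ T   (double negation)
= ¬¬¬¬¬S ∧ (¬¬¬¬¬S ∨ ¬Q) ∨ T   (absorption)
= ¬¬¬¬¬S ∨ T   (absorption)
= ¬¬¬S ∨ T   (double negation)
= ¬S ∨ T   (double negation)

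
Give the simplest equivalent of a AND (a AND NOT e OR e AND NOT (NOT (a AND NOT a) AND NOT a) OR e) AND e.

a AND e

a AND (a AND NOT e OR e AND NOT (NOT (a AND NOT a) AND NOT a) OR e) AND e
= a AND (a AND NOT e OR e AND (a AND NOT a OR a) OR e) AND e
= a AND (a AND NOT e OR e AND a OR e) AND e
= a AND (a OR e) AND e
= a AND e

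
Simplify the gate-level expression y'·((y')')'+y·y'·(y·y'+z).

y'·((y')')'+y·y'·(y·y'+z)
= y'·y'+y·y'·(y·y'+z)   [double negation]
= y'·y'+y·y'   [absorption]
= y'   [distribution]

y'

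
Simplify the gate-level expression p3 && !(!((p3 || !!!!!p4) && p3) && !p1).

p3

p3 && !(!((p3 || !!!!!p4) && p3) && !p1)
= p3 && !(!((p3 || !!!p4) && p3) && !p1)   (double negation)
= p3 && !(!((p3 || !p4) && p3) && !p1)   (double negation)
= p3 && !(!p3 && !p1)   (absorption)
= p3 && (p3 || p1)   (De Morgan)
= p3   (absorption)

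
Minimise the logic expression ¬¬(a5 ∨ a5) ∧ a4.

¬¬(a5 ∨ a5) ∧ a4
= ¬¬a5 ∧ a4   (idempotence)
= a5 ∧ a4   (double negation)

a5 ∧ a4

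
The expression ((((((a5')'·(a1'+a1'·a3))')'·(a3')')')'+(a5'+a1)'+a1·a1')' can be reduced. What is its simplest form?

a5'+a1

((((((a5')'·(a1'+a1'·a3))')'·(a3')')')'+(a5'+a1)'+a1·a1')'
= ((((((a5')'·a1')')'·(a3')')')'+(a5'+a1)'+a1·a1')'   (absorption)
= ((((a5'+a1)'·(a3')')')'+(a5'+a1)'+a1·a1')'   (De Morgan)
= ((((a5'+a1)'·(a3')')')'+(a5'+a1)')'   (complement / identity)
= ((a5'+a1)'·(a3')')'·(a5'+a1)   (De Morgan)
= (a5'+a1+a3')·(a5'+a1)   (De Morgan)
= a5'+a1   (absorption)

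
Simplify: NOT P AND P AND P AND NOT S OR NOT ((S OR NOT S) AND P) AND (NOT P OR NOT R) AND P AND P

FALSE

NOT P AND P AND P AND NOT S OR NOT ((S OR NOT S) AND P) AND (NOT P OR NOT R) AND P AND P
= NOT P AND P AND P AND NOT S OR NOT P AND (NOT P OR NOT R) AND P AND P   (complement / identity)
= NOT P AND P AND P AND NOT S OR NOT P AND P AND P   (absorption)
= (P AND P AND NOT S OR P AND P) AND NOT P   (distribution)
= P AND P AND NOT P   (absorption)
= P AND NOT P   (idempotence)
= FALSE   (complement)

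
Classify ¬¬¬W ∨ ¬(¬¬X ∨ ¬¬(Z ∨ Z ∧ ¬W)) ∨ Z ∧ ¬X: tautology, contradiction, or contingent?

¬¬¬W ∨ ¬(¬¬X ∨ ¬¬(Z ∨ Z ∧ ¬W)) ∨ Z ∧ ¬X
= ¬¬¬W ∨ ¬(¬¬X ∨ ¬¬Z) ∨ Z ∧ ¬X   — absorption
= ¬¬¬W ∨ ¬X ∧ ¬Z ∨ Z ∧ ¬X   — De Morgan
= ¬W ∨ ¬X ∧ ¬Z ∨ Z ∧ ¬X   — double negation
= ¬W ∨ ¬X   — distribution
This depends on W, X, so it is not a constant.

contingent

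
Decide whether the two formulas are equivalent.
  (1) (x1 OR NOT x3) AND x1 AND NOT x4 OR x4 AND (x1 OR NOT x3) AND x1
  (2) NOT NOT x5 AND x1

No

E1: (x1 OR NOT x3) AND x1 AND NOT x4 OR x4 AND (x1 OR NOT x3) AND x1
    = (x1 OR NOT x3) AND x1   — distribution
    = x1   — absorption
E2: NOT NOT x5 AND x1
    = x5 AND x1   — double negation
These differ: at x1=1, x3=0, x4=0, x5=0, E1 = 1 but E2 = 0.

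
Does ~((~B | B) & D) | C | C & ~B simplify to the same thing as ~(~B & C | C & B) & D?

E1: ~((~B | B) & D) | C | C & ~B
    = ~((~B | B) & D) | C   [absorption]
    = ~D | C   [complement / identity]
E2: ~(~B & C | C & B) & D
    = ~C & D   [distribution]
These differ: at B=0, C=1, D=0, E1 = 1 but E2 = 0.

No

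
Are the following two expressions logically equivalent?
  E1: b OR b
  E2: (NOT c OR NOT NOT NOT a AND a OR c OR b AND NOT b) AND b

E1: b OR b
    = b   — idempotence
E2: (NOT c OR NOT NOT NOT a AND a OR c OR b AND NOT b) AND b
    = (NOT c OR NOT a AND a OR c OR b AND NOT b) AND b   — double negation
    = (NOT c OR NOT a AND a OR c) AND b   — complement / identity
    = (NOT c OR c) AND b   — complement / identity
    = b   — complement / identity
Both reduce to b, so they are equivalent.

Yes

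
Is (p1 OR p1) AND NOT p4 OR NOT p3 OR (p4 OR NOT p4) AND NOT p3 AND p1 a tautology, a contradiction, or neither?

neither

(p1 OR p1) AND NOT p4 OR NOT p3 OR (p4 OR NOT p4) AND NOT p3 AND p1
= (p1 OR p1) AND NOT p4 OR NOT p3 OR NOT p3 AND p1   [complement / identity]
= (p1 OR p1) AND NOT p4 OR NOT p3   [absorption]
= p1 AND NOT p4 OR NOT p3   [idempotence]
This depends on p1, p3, p4, so it is not a constant.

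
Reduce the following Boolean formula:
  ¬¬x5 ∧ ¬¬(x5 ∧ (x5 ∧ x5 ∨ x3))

¬¬x5 ∧ ¬¬(x5 ∧ (x5 ∧ x5 ∨ x3))
= ¬¬x5 ∧ ¬¬(x5 ∧ (x5 ∨ x3))
= ¬¬x5 ∧ ¬¬x5
= ¬¬x5
= x5

x5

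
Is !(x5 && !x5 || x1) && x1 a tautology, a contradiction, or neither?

contradiction

!(x5 && !x5 || x1) && x1
= !x1 && x1   (complement / identity)
= false   (complement)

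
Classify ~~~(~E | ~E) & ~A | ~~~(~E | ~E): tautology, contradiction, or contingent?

contingent

~~~(~E | ~E) & ~A | ~~~(~E | ~E)
= ~~~(~E | ~E)
= ~~~~E
= ~~E
= E
This depends on E, so it is not a constant.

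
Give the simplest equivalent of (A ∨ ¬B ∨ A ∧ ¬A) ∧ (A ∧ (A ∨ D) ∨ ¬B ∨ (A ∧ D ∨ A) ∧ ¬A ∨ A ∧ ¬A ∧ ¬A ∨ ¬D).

A ∨ ¬B

(A ∨ ¬B ∨ A ∧ ¬A) ∧ (A ∧ (A ∨ D) ∨ ¬B ∨ (A ∧ D ∨ A) ∧ ¬A ∨ A ∧ ¬A ∧ ¬A ∨ ¬D)
= (A ∨ ¬B ∨ A ∧ ¬A) ∧ (A ∨ ¬B ∨ (A ∧ D ∨ A) ∧ ¬A ∨ A ∧ ¬A ∧ ¬A ∨ ¬D)   [absorption]
= (A ∨ ¬B ∨ A ∧ ¬A) ∧ (A ∨ ¬B ∨ (A ∧ D ∨ A) ∧ ¬A ∨ A ∧ ¬A ∨ ¬D)   [idempotence]
= (A ∨ ¬B ∨ A ∧ ¬A) ∧ (A ∨ ¬B ∨ (A ∧ D ∨ A) ∧ ¬A ∨ ¬D)   [complement / identity]
= (A ∨ ¬B ∨ A ∧ ¬A) ∧ (A ∨ ¬B ∨ A ∧ ¬A ∨ ¬D)   [absorption]
= A ∨ ¬B ∨ A ∧ ¬A   [absorption]
= A ∨ ¬B   [complement / identity]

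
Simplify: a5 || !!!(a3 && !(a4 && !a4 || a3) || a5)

true

a5 || !!!(a3 && !(a4 && !a4 || a3) || a5)
= a5 || !!!(a3 && !a3 || a5)   (complement / identity)
= a5 || !!!a5   (complement / identity)
= a5 || !a5   (double negation)
= true   (complement)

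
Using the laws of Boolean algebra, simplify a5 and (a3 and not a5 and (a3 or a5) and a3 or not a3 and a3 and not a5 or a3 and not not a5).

a5 and a3

a5 and (a3 and not a5 and (a3 or a5) and a3 or not a3 and a3 and not a5 or a3 and not not a5)
= a5 and (a3 and not a5 and a3 or not a3 and a3 and not a5 or a3 and not not a5)
= a5 and (a3 and not a5 or a3 and not not a5)
= a5 and (a3 and not a5 or a3 and a5)
= a5 and a3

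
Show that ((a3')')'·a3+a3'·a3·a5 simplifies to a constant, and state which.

0

((a3')')'·a3+a3'·a3·a5
= a3'·a3+a3'·a3·a5
= a3'·a3
= 0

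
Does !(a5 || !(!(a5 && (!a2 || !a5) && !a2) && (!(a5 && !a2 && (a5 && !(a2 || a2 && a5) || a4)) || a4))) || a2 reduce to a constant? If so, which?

no

!(a5 || !(!(a5 && (!a2 || !a5) && !a2) && (!(a5 && !a2 && (a5 && !(a2 || a2 && a5) || a4)) || a4))) || a2
= !(a5 || !(!(a5 && (!a2 || !a5) && !a2) && (!(a5 && !a2 && (a5 && !a2 || a4)) || a4))) || a2   (absorption)
= !(a5 || !(!(a5 && (!a2 || !a5) && !a2) && (!(a5 && !a2) || a4))) || a2   (absorption)
= !(a5 || !(!(a5 && !a2) && (!(a5 && !a2) || a4))) || a2   (absorption)
= !(a5 || !!(a5 && !a2)) || a2   (absorption)
= !(a5 || a5 && !a2) || a2   (double negation)
= !a5 || a2   (absorption)
This depends on a2, a5, so it is not a constant.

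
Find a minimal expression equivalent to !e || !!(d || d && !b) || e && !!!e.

!e || d

!e || !!(d || d && !b) || e && !!!e
= !e || !!(d || d && !b) || e && !e
= !e || d || d && !b || e && !e
= !e || d || e && !e
= !e || d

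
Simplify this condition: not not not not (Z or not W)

not not not not (Z or not W)
= not not (Z or not W)   (double negation)
= Z or not W   (double negation)

Z or not W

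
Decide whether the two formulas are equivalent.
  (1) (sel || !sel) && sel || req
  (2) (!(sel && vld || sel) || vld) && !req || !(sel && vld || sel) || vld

No

E1: (sel || !sel) && sel || req
    = sel || req   [complement / identity]
E2: (!(sel && vld || sel) || vld) && !req || !(sel && vld || sel) || vld
    = !(sel && vld || sel) || vld   [absorption]
    = !sel || vld   [absorption]
These differ: at req=1, sel=1, vld=0, E1 = 1 but E2 = 0.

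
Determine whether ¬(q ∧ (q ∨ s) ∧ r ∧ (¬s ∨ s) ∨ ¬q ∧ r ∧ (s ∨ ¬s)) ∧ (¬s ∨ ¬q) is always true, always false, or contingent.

¬(q ∧ (q ∨ s) ∧ r ∧ (¬s ∨ s) ∨ ¬q ∧ r ∧ (s ∨ ¬s)) ∧ (¬s ∨ ¬q)
= ¬(q ∧ r ∧ (¬s ∨ s) ∨ ¬q ∧ r ∧ (s ∨ ¬s)) ∧ (¬s ∨ ¬q)   [absorption]
= ¬(q ∧ r ∧ (¬s ∨ s) ∨ ¬q ∧ r) ∧ (¬s ∨ ¬q)   [complement / identity]
= ¬(q ∧ r ∨ ¬q ∧ r) ∧ (¬s ∨ ¬q)   [complement / identity]
= ¬r ∧ (¬s ∨ ¬q)   [distribution]
This depends on q, r, s, so it is not a constant.

contingent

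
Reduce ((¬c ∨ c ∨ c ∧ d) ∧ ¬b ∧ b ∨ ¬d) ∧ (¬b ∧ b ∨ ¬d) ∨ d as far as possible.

True

((¬c ∨ c ∨ c ∧ d) ∧ ¬b ∧ b ∨ ¬d) ∧ (¬b ∧ b ∨ ¬d) ∨ d
= ((¬c ∨ c) ∧ ¬b ∧ b ∨ ¬d) ∧ (¬b ∧ b ∨ ¬d) ∨ d   — absorption
= (¬b ∧ b ∨ ¬d) ∧ (¬b ∧ b ∨ ¬d) ∨ d   — complement / identity
= ¬b ∧ b ∨ ¬d ∨ d   — idempotence
= ¬d ∨ d   — complement / identity
= True   — complement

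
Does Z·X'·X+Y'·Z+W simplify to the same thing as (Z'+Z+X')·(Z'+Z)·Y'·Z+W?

E1: Z·X'·X+Y'·Z+W
    = (X'·X+Y')·Z+W   [distribution]
    = Y'·Z+W   [complement / identity]
E2: (Z'+Z+X')·(Z'+Z)·Y'·Z+W
    = (Z'+Z)·Y'·Z+W   [absorption]
    = Y'·Z+W   [complement / identity]
Both reduce to Y'·Z+W, so they are equivalent.

Yes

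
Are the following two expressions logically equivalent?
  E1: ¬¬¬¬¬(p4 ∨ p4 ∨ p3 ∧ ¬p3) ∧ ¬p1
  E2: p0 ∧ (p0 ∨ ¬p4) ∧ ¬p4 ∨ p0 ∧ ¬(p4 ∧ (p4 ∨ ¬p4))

No

E1: ¬¬¬¬¬(p4 ∨ p4 ∨ p3 ∧ ¬p3) ∧ ¬p1
    = ¬¬¬(p4 ∨ p4 ∨ p3 ∧ ¬p3) ∧ ¬p1   — double negation
    = ¬(p4 ∨ p4 ∨ p3 ∧ ¬p3) ∧ ¬p1   — double negation
    = ¬(p4 ∨ p4) ∧ ¬p1   — complement / identity
    = ¬p4 ∧ ¬p1   — idempotence
E2: p0 ∧ (p0 ∨ ¬p4) ∧ ¬p4 ∨ p0 ∧ ¬(p4 ∧ (p4 ∨ ¬p4))
    = p0 ∧ (p0 ∨ ¬p4) ∧ ¬p4 ∨ p0 ∧ ¬p4   — complement / identity
    = p0 ∧ ¬p4 ∨ p0 ∧ ¬p4   — absorption
    = p0 ∧ ¬p4   — idempotence
These differ: at p0=1, p1=1, p3=0, p4=0, E1 = 0 but E2 = 1.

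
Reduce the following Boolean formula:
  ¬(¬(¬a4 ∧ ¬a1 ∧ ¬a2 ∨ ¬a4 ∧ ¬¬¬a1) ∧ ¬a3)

¬(¬(¬a4 ∧ ¬a1 ∧ ¬a2 ∨ ¬a4 ∧ ¬¬¬a1) ∧ ¬a3)
= ¬(¬(¬a4 ∧ ¬a1 ∧ ¬a2 ∨ ¬a4 ∧ ¬a1) ∧ ¬a3)   [double negation]
= ¬a4 ∧ ¬a1 ∧ ¬a2 ∨ ¬a4 ∧ ¬a1 ∨ a3   [De Morgan]
= ¬a4 ∧ ¬a1 ∨ a3   [absorption]

¬a4 ∧ ¬a1 ∨ a3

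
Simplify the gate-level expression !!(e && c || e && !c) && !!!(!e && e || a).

!!(e && c || e && !c) && !!!(!e && e || a)
= (e && c || e && !c) && !!!(!e && e || a)   (double negation)
= (e && c || e && !c) && !!!a   (complement / identity)
= e && !!!a   (distribution)
= e && !a   (double negation)

e && !a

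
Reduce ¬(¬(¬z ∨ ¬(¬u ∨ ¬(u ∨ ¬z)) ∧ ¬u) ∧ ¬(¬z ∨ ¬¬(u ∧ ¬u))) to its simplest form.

¬(¬(¬z ∨ ¬(¬u ∨ ¬(u ∨ ¬z)) ∧ ¬u) ∧ ¬(¬z ∨ ¬¬(u ∧ ¬u)))
= ¬(¬(¬z ∨ u ∧ (u ∨ ¬z) ∧ ¬u) ∧ ¬(¬z ∨ ¬¬(u ∧ ¬u)))   [De Morgan]
= ¬(¬(¬z ∨ u ∧ ¬u) ∧ ¬(¬z ∨ ¬¬(u ∧ ¬u)))   [absorption]
= ¬z ∨ u ∧ ¬u ∨ ¬z ∨ ¬¬(u ∧ ¬u)   [De Morgan]
= ¬z ∨ u ∧ ¬u ∨ ¬z ∨ u ∧ ¬u   [double negation]
= ¬z ∨ u ∧ ¬u   [idempotence]
= ¬z   [complement / identity]

¬z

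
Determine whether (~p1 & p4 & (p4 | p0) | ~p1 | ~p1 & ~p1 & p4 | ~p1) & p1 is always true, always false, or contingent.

(~p1 & p4 & (p4 | p0) | ~p1 | ~p1 & ~p1 & p4 | ~p1) & p1
= (~p1 & p4 | ~p1 | ~p1 & ~p1 & p4 | ~p1) & p1
= (~p1 & p4 | ~p1 | ~p1 & p4 | ~p1) & p1
= (~p1 & p4 | ~p1) & p1
= ~p1 & p1
= 0

always false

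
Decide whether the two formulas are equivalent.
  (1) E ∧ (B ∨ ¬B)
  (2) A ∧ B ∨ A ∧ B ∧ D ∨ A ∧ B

E1: E ∧ (B ∨ ¬B)
    = E   (complement / identity)
E2: A ∧ B ∨ A ∧ B ∧ D ∨ A ∧ B
    = A ∧ B ∨ A ∧ B   (absorption)
    = A ∧ B   (idempotence)
These differ: at A=0, B=1, D=1, E=1, E1 = 1 but E2 = 0.

No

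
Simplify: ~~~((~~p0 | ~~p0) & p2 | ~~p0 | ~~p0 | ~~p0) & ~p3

~~~((~~p0 | ~~p0) & p2 | ~~p0 | ~~p0 | ~~p0) & ~p3
= ~~~((~~p0 | ~~p0) & p2 | ~~p0 | ~~p0) & ~p3
= ~((~~p0 | ~~p0) & p2 | ~~p0 | ~~p0) & ~p3
= ~(~~p0 | ~~p0) & ~p3
= ~p0 & ~p0 & ~p3
= ~p0 & ~p3

~p0 & ~p3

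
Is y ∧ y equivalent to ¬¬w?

E1: y ∧ y
    = y   (idempotence)
E2: ¬¬w
    = w   (double negation)
These differ: at w=1, y=0, E1 = 0 but E2 = 1.

No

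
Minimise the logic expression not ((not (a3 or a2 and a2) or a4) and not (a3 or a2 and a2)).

a3 or a2

not ((not (a3 or a2 and a2) or a4) and not (a3 or a2 and a2))
= not not (a3 or a2 and a2)   — absorption
= not not (a3 or a2)   — idempotence
= a3 or a2   — double negation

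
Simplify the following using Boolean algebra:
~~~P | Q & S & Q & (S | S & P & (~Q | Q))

~~~P | Q & S & Q & (S | S & P & (~Q | Q))
= ~~~P | Q & S & Q & (S | S & P)   (complement / identity)
= ~~~P | Q & S & Q & S   (absorption)
= ~~~P | Q & S   (idempotence)
= ~P | Q & S   (double negation)

~P | Q & S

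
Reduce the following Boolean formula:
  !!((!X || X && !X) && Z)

!X && Z

!!((!X || X && !X) && Z)
= (!X || X && !X) && Z
= !X && Z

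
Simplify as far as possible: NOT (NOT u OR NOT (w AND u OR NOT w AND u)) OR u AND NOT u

u

NOT (NOT u OR NOT (w AND u OR NOT w AND u)) OR u AND NOT u
= NOT (NOT u OR NOT ((w OR NOT w) AND u)) OR u AND NOT u   [distribution]
= u AND (w OR NOT w) AND u OR u AND NOT u   [De Morgan]
= u AND u OR u AND NOT u   [complement / identity]
= u   [distribution]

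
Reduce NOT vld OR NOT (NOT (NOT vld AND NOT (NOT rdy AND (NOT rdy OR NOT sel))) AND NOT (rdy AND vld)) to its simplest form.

NOT vld OR NOT (NOT (NOT vld AND NOT (NOT rdy AND (NOT rdy OR NOT sel))) AND NOT (rdy AND vld))
= NOT vld OR NOT (NOT (NOT vld AND NOT NOT rdy) AND NOT (rdy AND vld))   (absorption)
= NOT vld OR NOT vld AND NOT NOT rdy OR rdy AND vld   (De Morgan)
= NOT vld OR NOT vld AND rdy OR rdy AND vld   (double negation)
= NOT vld OR rdy   (distribution)

NOT vld OR rdy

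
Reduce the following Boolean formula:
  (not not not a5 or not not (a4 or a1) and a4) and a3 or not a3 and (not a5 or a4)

(not not not a5 or not not (a4 or a1) and a4) and a3 or not a3 and (not a5 or a4)
= (not not not a5 or (a4 or a1) and a4) and a3 or not a3 and (not a5 or a4)   (double negation)
= (not not not a5 or a4) and a3 or not a3 and (not a5 or a4)   (absorption)
= (not a5 or a4) and a3 or not a3 and (not a5 or a4)   (double negation)
= not a5 or a4   (distribution)

not a5 or a4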